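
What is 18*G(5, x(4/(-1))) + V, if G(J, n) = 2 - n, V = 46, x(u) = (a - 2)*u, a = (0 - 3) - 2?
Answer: -422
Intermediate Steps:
a = -5 (a = -3 - 2 = -5)
x(u) = -7*u (x(u) = (-5 - 2)*u = -7*u)
18*G(5, x(4/(-1))) + V = 18*(2 - (-7)*4/(-1)) + 46 = 18*(2 - (-7)*4*(-1)) + 46 = 18*(2 - (-7)*(-4)) + 46 = 18*(2 - 1*28) + 46 = 18*(2 - 28) + 46 = 18*(-26) + 46 = -468 + 46 = -422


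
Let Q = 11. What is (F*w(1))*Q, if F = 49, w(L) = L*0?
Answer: 0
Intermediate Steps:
w(L) = 0
(F*w(1))*Q = (49*0)*11 = 0*11 = 0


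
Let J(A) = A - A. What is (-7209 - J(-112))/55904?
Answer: -7209/55904 ≈ -0.12895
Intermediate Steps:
J(A) = 0
(-7209 - J(-112))/55904 = (-7209 - 1*0)/55904 = (-7209 + 0)*(1/55904) = -7209*1/55904 = -7209/55904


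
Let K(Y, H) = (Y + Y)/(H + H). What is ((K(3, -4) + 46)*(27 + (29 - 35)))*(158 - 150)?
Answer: 7602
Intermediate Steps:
K(Y, H) = Y/H (K(Y, H) = (2*Y)/((2*H)) = (2*Y)*(1/(2*H)) = Y/H)
((K(3, -4) + 46)*(27 + (29 - 35)))*(158 - 150) = ((3/(-4) + 46)*(27 + (29 - 35)))*(158 - 150) = ((3*(-¼) + 46)*(27 - 6))*8 = ((-¾ + 46)*21)*8 = ((181/4)*21)*8 = (3801/4)*8 = 7602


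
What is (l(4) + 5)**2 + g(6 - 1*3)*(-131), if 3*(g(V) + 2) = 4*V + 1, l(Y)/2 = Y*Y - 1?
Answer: 2758/3 ≈ 919.33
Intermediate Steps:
l(Y) = -2 + 2*Y**2 (l(Y) = 2*(Y*Y - 1) = 2*(Y**2 - 1) = 2*(-1 + Y**2) = -2 + 2*Y**2)
g(V) = -5/3 + 4*V/3 (g(V) = -2 + (4*V + 1)/3 = -2 + (1 + 4*V)/3 = -2 + (1/3 + 4*V/3) = -5/3 + 4*V/3)
(l(4) + 5)**2 + g(6 - 1*3)*(-131) = ((-2 + 2*4**2) + 5)**2 + (-5/3 + 4*(6 - 1*3)/3)*(-131) = ((-2 + 2*16) + 5)**2 + (-5/3 + 4*(6 - 3)/3)*(-131) = ((-2 + 32) + 5)**2 + (-5/3 + (4/3)*3)*(-131) = (30 + 5)**2 + (-5/3 + 4)*(-131) = 35**2 + (7/3)*(-131) = 1225 - 917/3 = 2758/3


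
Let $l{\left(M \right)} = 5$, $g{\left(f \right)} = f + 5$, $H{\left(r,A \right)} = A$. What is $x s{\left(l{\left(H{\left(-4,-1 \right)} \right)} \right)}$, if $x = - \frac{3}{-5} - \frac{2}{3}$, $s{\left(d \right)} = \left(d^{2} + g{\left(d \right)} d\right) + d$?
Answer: $- \frac{16}{3} \approx -5.3333$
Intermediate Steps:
$g{\left(f \right)} = 5 + f$
$s{\left(d \right)} = d + d^{2} + d \left(5 + d\right)$ ($s{\left(d \right)} = \left(d^{2} + \left(5 + d\right) d\right) + d = \left(d^{2} + d \left(5 + d\right)\right) + d = d + d^{2} + d \left(5 + d\right)$)
$x = - \frac{1}{15}$ ($x = \left(-3\right) \left(- \frac{1}{5}\right) - \frac{2}{3} = \frac{3}{5} - \frac{2}{3} = - \frac{1}{15} \approx -0.066667$)
$x s{\left(l{\left(H{\left(-4,-1 \right)} \right)} \right)} = - \frac{2 \cdot 5 \left(3 + 5\right)}{15} = - \frac{2 \cdot 5 \cdot 8}{15} = \left(- \frac{1}{15}\right) 80 = - \frac{16}{3}$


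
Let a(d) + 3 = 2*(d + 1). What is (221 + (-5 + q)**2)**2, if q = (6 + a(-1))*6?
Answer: 152100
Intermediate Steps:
a(d) = -1 + 2*d (a(d) = -3 + 2*(d + 1) = -3 + 2*(1 + d) = -3 + (2 + 2*d) = -1 + 2*d)
q = 18 (q = (6 + (-1 + 2*(-1)))*6 = (6 + (-1 - 2))*6 = (6 - 3)*6 = 3*6 = 18)
(221 + (-5 + q)**2)**2 = (221 + (-5 + 18)**2)**2 = (221 + 13**2)**2 = (221 + 169)**2 = 390**2 = 152100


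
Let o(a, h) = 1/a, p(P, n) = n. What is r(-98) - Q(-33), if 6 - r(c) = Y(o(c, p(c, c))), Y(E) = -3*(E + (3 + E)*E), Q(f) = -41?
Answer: 450215/9604 ≈ 46.878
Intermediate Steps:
Y(E) = -3*E - 3*E*(3 + E) (Y(E) = -3*(E + E*(3 + E)) = -3*E - 3*E*(3 + E))
r(c) = 6 + 3*(4 + 1/c)/c (r(c) = 6 - (-3)*(4 + 1/c)/c = 6 + 3*(4 + 1/c)/c)
r(-98) - Q(-33) = (6 + 3/(-98)² + 12/(-98)) - 1*(-41) = (6 + 3*(1/9604) + 12*(-1/98)) + 41 = (6 + 3/9604 - 6/49) + 41 = 56451/9604 + 41 = 450215/9604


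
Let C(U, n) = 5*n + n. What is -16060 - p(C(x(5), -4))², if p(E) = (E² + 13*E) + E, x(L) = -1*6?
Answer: -73660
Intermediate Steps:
x(L) = -6
C(U, n) = 6*n
p(E) = E² + 14*E
-16060 - p(C(x(5), -4))² = -16060 - ((6*(-4))*(14 + 6*(-4)))² = -16060 - (-24*(14 - 24))² = -16060 - (-24*(-10))² = -16060 - 1*240² = -16060 - 1*57600 = -16060 - 57600 = -73660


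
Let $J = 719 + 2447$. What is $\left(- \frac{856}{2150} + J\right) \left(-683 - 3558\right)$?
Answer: $- \frac{14432216302}{1075} \approx -1.3425 \cdot 10^{7}$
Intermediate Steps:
$J = 3166$
$\left(- \frac{856}{2150} + J\right) \left(-683 - 3558\right) = \left(- \frac{856}{2150} + 3166\right) \left(-683 - 3558\right) = \left(\left(-856\right) \frac{1}{2150} + 3166\right) \left(-4241\right) = \left(- \frac{428}{1075} + 3166\right) \left(-4241\right) = \frac{3403022}{1075} \left(-4241\right) = - \frac{14432216302}{1075}$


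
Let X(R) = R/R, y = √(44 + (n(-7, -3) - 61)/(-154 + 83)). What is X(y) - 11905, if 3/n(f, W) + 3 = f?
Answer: -11904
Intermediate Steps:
n(f, W) = 3/(-3 + f)
y = √22615630/710 (y = √(44 + (3/(-3 - 7) - 61)/(-154 + 83)) = √(44 + (3/(-10) - 61)/(-71)) = √(44 + (3*(-⅒) - 61)*(-1/71)) = √(44 + (-3/10 - 61)*(-1/71)) = √(44 - 613/10*(-1/71)) = √(44 + 613/710) = √(31853/710) = √22615630/710 ≈ 6.6980)
X(R) = 1
X(y) - 11905 = 1 - 11905 = -11904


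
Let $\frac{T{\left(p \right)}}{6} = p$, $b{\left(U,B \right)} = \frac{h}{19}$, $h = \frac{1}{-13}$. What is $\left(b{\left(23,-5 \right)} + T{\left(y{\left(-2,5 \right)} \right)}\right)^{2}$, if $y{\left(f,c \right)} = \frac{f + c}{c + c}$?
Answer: $\frac{4919524}{1525225} \approx 3.2254$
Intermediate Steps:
$h = - \frac{1}{13} \approx -0.076923$
$b{\left(U,B \right)} = - \frac{1}{247}$ ($b{\left(U,B \right)} = - \frac{1}{13 \cdot 19} = \left(- \frac{1}{13}\right) \frac{1}{19} = - \frac{1}{247}$)
$y{\left(f,c \right)} = \frac{c + f}{2 c}$
$T{\left(p \right)} = 6 p$
$\left(b{\left(23,-5 \right)} + T{\left(y{\left(-2,5 \right)} \right)}\right)^{2} = \left(- \frac{1}{247} + 6 \frac{5 - 2}{2 \cdot 5}\right)^{2} = \left(- \frac{1}{247} + 6 \cdot \frac{1}{2} \cdot \frac{1}{5} \cdot 3\right)^{2} = \left(- \frac{1}{247} + 6 \cdot \frac{3}{10}\right)^{2} = \left(- \frac{1}{247} + \frac{9}{5}\right)^{2} = \left(\frac{2218}{1235}\right)^{2} = \frac{4919524}{1525225}$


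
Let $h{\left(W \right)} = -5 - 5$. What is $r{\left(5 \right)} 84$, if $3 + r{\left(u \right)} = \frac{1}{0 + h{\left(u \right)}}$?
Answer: $- \frac{1302}{5} \approx -260.4$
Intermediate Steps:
$h{\left(W \right)} = -10$ ($h{\left(W \right)} = -5 - 5 = -10$)
$r{\left(u \right)} = - \frac{31}{10}$ ($r{\left(u \right)} = -3 + \frac{1}{0 - 10} = -3 + \frac{1}{-10} = -3 - \frac{1}{10} = - \frac{31}{10}$)
$r{\left(5 \right)} 84 = \left(- \frac{31}{10}\right) 84 = - \frac{1302}{5}$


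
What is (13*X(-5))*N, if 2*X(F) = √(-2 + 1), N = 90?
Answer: 585*I ≈ 585.0*I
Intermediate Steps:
X(F) = I/2 (X(F) = √(-2 + 1)/2 = √(-1)/2 = I/2)
(13*X(-5))*N = (13*(I/2))*90 = (13*I/2)*90 = 585*I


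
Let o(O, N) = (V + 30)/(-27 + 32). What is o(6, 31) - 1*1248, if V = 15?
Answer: -1239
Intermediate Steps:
o(O, N) = 9 (o(O, N) = (15 + 30)/(-27 + 32) = 45/5 = 45*(⅕) = 9)
o(6, 31) - 1*1248 = 9 - 1*1248 = 9 - 1248 = -1239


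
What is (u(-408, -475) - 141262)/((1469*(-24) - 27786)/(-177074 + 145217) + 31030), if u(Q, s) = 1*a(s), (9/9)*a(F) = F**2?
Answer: 127978671/47075512 ≈ 2.7186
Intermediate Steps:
a(F) = F**2
u(Q, s) = s**2 (u(Q, s) = 1*s**2 = s**2)
(u(-408, -475) - 141262)/((1469*(-24) - 27786)/(-177074 + 145217) + 31030) = ((-475)**2 - 141262)/((1469*(-24) - 27786)/(-177074 + 145217) + 31030) = (225625 - 141262)/((-35256 - 27786)/(-31857) + 31030) = 84363/(-63042*(-1/31857) + 31030) = 84363/(3002/1517 + 31030) = 84363/(47075512/1517) = 84363*(1517/47075512) = 127978671/47075512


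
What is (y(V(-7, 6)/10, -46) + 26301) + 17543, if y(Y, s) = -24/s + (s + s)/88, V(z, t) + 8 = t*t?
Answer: 22184799/506 ≈ 43844.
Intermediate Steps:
V(z, t) = -8 + t² (V(z, t) = -8 + t*t = -8 + t²)
y(Y, s) = -24/s + s/44 (y(Y, s) = -24/s + (2*s)*(1/88) = -24/s + s/44)
(y(V(-7, 6)/10, -46) + 26301) + 17543 = ((-24/(-46) + (1/44)*(-46)) + 26301) + 17543 = ((-24*(-1/46) - 23/22) + 26301) + 17543 = ((12/23 - 23/22) + 26301) + 17543 = (-265/506 + 26301) + 17543 = 13308041/506 + 17543 = 22184799/506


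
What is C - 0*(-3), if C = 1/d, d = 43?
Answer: 1/43 ≈ 0.023256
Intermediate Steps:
C = 1/43 ≈ 0.023256
C - 0*(-3) = 1/43 - 0*(-3) = 1/43 - 24*0 = 1/43 + 0 = 1/43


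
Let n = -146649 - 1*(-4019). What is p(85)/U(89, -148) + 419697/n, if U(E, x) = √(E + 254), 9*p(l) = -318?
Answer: -419697/142630 - 106*√7/147 ≈ -4.8504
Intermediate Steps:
p(l) = -106/3 (p(l) = (⅑)*(-318) = -106/3)
n = -142630 (n = -146649 + 4019 = -142630)
U(E, x) = √(254 + E)
p(85)/U(89, -148) + 419697/n = -106/(3*√(254 + 89)) + 419697/(-142630) = -106*√7/49/3 + 419697*(-1/142630) = -106*√7/49/3 - 419697/142630 = -106*√7/147 - 419697/142630 = -419697/142630 - 106*√7/147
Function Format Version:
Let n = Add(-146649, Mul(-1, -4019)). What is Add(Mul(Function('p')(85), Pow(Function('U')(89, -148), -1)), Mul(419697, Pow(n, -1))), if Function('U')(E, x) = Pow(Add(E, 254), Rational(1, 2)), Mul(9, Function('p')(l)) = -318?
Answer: Add(Rational(-419697, 142630), Mul(Rational(-106, 147), Pow(7, Rational(1, 2)))) ≈ -4.8504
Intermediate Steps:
Function('p')(l) = Rational(-106, 3) (Function('p')(l) = Mul(Rational(1, 9), -318) = Rational(-106, 3))
n = -142630 (n = Add(-146649, 4019) = -142630)
Function('U')(E, x) = Pow(Add(254, E), Rational(1, 2))
Add(Mul(Function('p')(85), Pow(Function('U')(89, -148), -1)), Mul(419697, Pow(n, -1))) = Add(Mul(Rational(-106, 3), Pow(Pow(Add(254, 89), Rational(1, 2)), -1)), Mul(419697, Pow(-142630, -1))) = Add(Mul(Rational(-106, 3), Pow(Pow(343, Rational(1, 2)), -1)), Mul(419697, Rational(-1, 142630))) = Add(Mul(Rational(-106, 3), Pow(Mul(7, Pow(7, Rational(1, 2))), -1)), Rational(-419697, 142630)) = Add(Mul(Rational(-106, 3), Mul(Rational(1, 49), Pow(7, Rational(1, 2)))), Rational(-419697, 142630)) = Add(Mul(Rational(-106, 147), Pow(7, Rational(1, 2))), Rational(-419697, 142630)) = Add(Rational(-419697, 142630), Mul(Rational(-106, 147), Pow(7, Rational(1, 2))))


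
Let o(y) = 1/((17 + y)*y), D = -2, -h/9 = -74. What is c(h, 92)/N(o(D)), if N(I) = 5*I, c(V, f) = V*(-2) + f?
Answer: 7440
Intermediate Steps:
h = 666 (h = -9*(-74) = 666)
c(V, f) = f - 2*V (c(V, f) = -2*V + f = f - 2*V)
o(y) = 1/(y*(17 + y))
c(h, 92)/N(o(D)) = (92 - 2*666)/((5*(1/((-2)*(17 - 2))))) = (92 - 1332)/((5*(-1/2/15))) = -1240/(5*(-1/2*1/15)) = -1240/(5*(-1/30)) = -1240/(-1/6) = -1240*(-6) = 7440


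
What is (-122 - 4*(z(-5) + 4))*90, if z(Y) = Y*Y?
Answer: -21420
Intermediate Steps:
z(Y) = Y²
(-122 - 4*(z(-5) + 4))*90 = (-122 - 4*((-5)² + 4))*90 = (-122 - 4*(25 + 4))*90 = (-122 - 4*29)*90 = (-122 - 116)*90 = -238*90 = -21420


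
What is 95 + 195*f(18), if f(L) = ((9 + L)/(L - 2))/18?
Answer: 3625/32 ≈ 113.28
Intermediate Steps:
f(L) = (9 + L)/(18*(-2 + L)) (f(L) = ((9 + L)/(-2 + L))*(1/18) = (9 + L)/(18*(-2 + L)))
95 + 195*f(18) = 95 + 195*((9 + 18)/(18*(-2 + 18))) = 95 + 195*((1/18)*27/16) = 95 + 195*((1/18)*(1/16)*27) = 95 + 195*(3/32) = 95 + 585/32 = 3625/32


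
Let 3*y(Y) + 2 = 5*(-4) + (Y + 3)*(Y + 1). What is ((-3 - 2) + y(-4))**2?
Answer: 1156/9 ≈ 128.44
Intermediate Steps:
y(Y) = -22/3 + (1 + Y)*(3 + Y)/3 (y(Y) = -2/3 + (5*(-4) + (Y + 3)*(Y + 1))/3 = -2/3 + (-20 + (3 + Y)*(1 + Y))/3 = -2/3 + (-20 + (1 + Y)*(3 + Y))/3 = -2/3 + (-20/3 + (1 + Y)*(3 + Y)/3) = -22/3 + (1 + Y)*(3 + Y)/3)
((-3 - 2) + y(-4))**2 = ((-3 - 2) + (-19/3 + (1/3)*(-4)**2 + (4/3)*(-4)))**2 = (-5 + (-19/3 + (1/3)*16 - 16/3))**2 = (-5 + (-19/3 + 16/3 - 16/3))**2 = (-5 - 19/3)**2 = (-34/3)**2 = 1156/9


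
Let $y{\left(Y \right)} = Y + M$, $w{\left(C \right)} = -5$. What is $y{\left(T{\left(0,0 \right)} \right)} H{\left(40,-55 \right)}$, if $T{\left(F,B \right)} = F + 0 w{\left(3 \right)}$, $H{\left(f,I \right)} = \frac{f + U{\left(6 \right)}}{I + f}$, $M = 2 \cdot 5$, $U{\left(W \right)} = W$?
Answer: $- \frac{92}{3} \approx -30.667$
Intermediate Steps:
$M = 10$
$H{\left(f,I \right)} = \frac{6 + f}{I + f}$ ($H{\left(f,I \right)} = \frac{f + 6}{I + f} = \frac{6 + f}{I + f}$)
$T{\left(F,B \right)} = F$ ($T{\left(F,B \right)} = F + 0 \left(-5\right) = F + 0 = F$)
$y{\left(Y \right)} = 10 + Y$ ($y{\left(Y \right)} = Y + 10 = 10 + Y$)
$y{\left(T{\left(0,0 \right)} \right)} H{\left(40,-55 \right)} = \left(10 + 0\right) \frac{6 + 40}{-55 + 40} = 10 \frac{1}{-15} \cdot 46 = 10 \left(\left(- \frac{1}{15}\right) 46\right) = 10 \left(- \frac{46}{15}\right) = - \frac{92}{3}$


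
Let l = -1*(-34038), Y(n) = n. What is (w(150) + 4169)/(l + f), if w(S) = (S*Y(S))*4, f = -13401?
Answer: 94169/20637 ≈ 4.5631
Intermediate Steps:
l = 34038
w(S) = 4*S² (w(S) = (S*S)*4 = S²*4 = 4*S²)
(w(150) + 4169)/(l + f) = (4*150² + 4169)/(34038 - 13401) = (4*22500 + 4169)/20637 = (90000 + 4169)*(1/20637) = 94169*(1/20637) = 94169/20637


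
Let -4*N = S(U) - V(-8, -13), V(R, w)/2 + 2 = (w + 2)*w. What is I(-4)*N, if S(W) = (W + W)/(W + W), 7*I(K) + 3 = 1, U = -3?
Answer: -281/14 ≈ -20.071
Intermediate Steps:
I(K) = -2/7 (I(K) = -3/7 + (⅐)*1 = -3/7 + ⅐ = -2/7)
V(R, w) = -4 + 2*w*(2 + w) (V(R, w) = -4 + 2*((w + 2)*w) = -4 + 2*((2 + w)*w) = -4 + 2*(w*(2 + w)) = -4 + 2*w*(2 + w))
S(W) = 1 (S(W) = (2*W)/((2*W)) = (2*W)*(1/(2*W)) = 1)
N = 281/4 (N = -(1 - (-4 + 2*(-13)² + 4*(-13)))/4 = -(1 - (-4 + 2*169 - 52))/4 = -(1 - (-4 + 338 - 52))/4 = -(1 - 1*282)/4 = -(1 - 282)/4 = -¼*(-281) = 281/4 ≈ 70.250)
I(-4)*N = -2/7*281/4 = -281/14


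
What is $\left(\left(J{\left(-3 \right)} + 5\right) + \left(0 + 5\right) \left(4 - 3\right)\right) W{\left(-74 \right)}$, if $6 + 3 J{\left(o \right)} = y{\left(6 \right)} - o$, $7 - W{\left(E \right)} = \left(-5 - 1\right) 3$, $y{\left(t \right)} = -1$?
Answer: $\frac{650}{3} \approx 216.67$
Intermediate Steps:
$W{\left(E \right)} = 25$ ($W{\left(E \right)} = 7 - \left(-5 - 1\right) 3 = 7 - \left(-6\right) 3 = 7 - -18 = 7 + 18 = 25$)
$J{\left(o \right)} = - \frac{7}{3} - \frac{o}{3}$ ($J{\left(o \right)} = -2 + \frac{-1 - o}{3} = -2 - \left(\frac{1}{3} + \frac{o}{3}\right) = - \frac{7}{3} - \frac{o}{3}$)
$\left(\left(J{\left(-3 \right)} + 5\right) + \left(0 + 5\right) \left(4 - 3\right)\right) W{\left(-74 \right)} = \left(\left(\left(- \frac{7}{3} - -1\right) + 5\right) + \left(0 + 5\right) \left(4 - 3\right)\right) 25 = \left(\left(\left(- \frac{7}{3} + 1\right) + 5\right) + 5 \cdot 1\right) 25 = \left(\left(- \frac{4}{3} + 5\right) + 5\right) 25 = \left(\frac{11}{3} + 5\right) 25 = \frac{26}{3} \cdot 25 = \frac{650}{3}$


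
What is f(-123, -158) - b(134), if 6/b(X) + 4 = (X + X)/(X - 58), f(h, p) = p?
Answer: -436/3 ≈ -145.33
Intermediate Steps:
b(X) = 6/(-4 + 2*X/(-58 + X)) (b(X) = 6/(-4 + (X + X)/(X - 58)) = 6/(-4 + (2*X)/(-58 + X)) = 6/(-4 + 2*X/(-58 + X)))
f(-123, -158) - b(134) = -158 - 3*(58 - 1*134)/(-116 + 134) = -158 - 3*(58 - 134)/18 = -158 - 3*(-76)/18 = -158 - 1*(-38/3) = -158 + 38/3 = -436/3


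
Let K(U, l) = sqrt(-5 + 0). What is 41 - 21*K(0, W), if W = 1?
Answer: 41 - 21*I*sqrt(5) ≈ 41.0 - 46.957*I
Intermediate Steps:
K(U, l) = I*sqrt(5) (K(U, l) = sqrt(-5) = I*sqrt(5))
41 - 21*K(0, W) = 41 - 21*I*sqrt(5)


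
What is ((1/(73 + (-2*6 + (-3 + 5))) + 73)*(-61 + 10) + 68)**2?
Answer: 5893939984/441 ≈ 1.3365e+7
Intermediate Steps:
((1/(73 + (-2*6 + (-3 + 5))) + 73)*(-61 + 10) + 68)**2 = ((1/(73 + (-12 + 2)) + 73)*(-51) + 68)**2 = ((1/(73 - 10) + 73)*(-51) + 68)**2 = ((1/63 + 73)*(-51) + 68)**2 = ((4600/63)*(-51) + 68)**2 = (-78200/21 + 68)**2 = (-76772/21)**2 = 5893939984/441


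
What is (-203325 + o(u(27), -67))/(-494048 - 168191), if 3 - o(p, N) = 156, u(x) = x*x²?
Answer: 203478/662239 ≈ 0.30726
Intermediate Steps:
u(x) = x³
o(p, N) = -153 (o(p, N) = 3 - 1*156 = 3 - 156 = -153)
(-203325 + o(u(27), -67))/(-494048 - 168191) = (-203325 - 153)/(-494048 - 168191) = -203478/(-662239) = -203478*(-1/662239) = 203478/662239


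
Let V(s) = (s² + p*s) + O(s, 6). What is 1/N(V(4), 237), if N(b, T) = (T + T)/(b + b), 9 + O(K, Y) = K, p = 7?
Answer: 13/79 ≈ 0.16456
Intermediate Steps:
O(K, Y) = -9 + K
V(s) = -9 + s² + 8*s (V(s) = (s² + 7*s) + (-9 + s) = -9 + s² + 8*s)
N(b, T) = T/b (N(b, T) = (2*T)/((2*b)) = (2*T)*(1/(2*b)) = T/b)
1/N(V(4), 237) = 1/(237/(-9 + 4² + 8*4)) = 1/(237/(-9 + 16 + 32)) = 1/(237/39) = 1/(237*(1/39)) = 1/(79/13) = 13/79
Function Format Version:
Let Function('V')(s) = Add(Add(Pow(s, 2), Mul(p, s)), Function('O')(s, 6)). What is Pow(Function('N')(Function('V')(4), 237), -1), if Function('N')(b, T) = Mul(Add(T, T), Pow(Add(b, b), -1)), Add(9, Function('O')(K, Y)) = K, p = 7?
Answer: Rational(13, 79) ≈ 0.16456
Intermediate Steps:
Function('O')(K, Y) = Add(-9, K)
Function('V')(s) = Add(-9, Pow(s, 2), Mul(8, s)) (Function('V')(s) = Add(Add(Pow(s, 2), Mul(7, s)), Add(-9, s)) = Add(-9, Pow(s, 2), Mul(8, s)))
Function('N')(b, T) = Mul(T, Pow(b, -1)) (Function('N')(b, T) = Mul(Mul(2, T), Pow(Mul(2, b), -1)) = Mul(Mul(2, T), Mul(Rational(1, 2), Pow(b, -1))) = Mul(T, Pow(b, -1)))
Pow(Function('N')(Function('V')(4), 237), -1) = Pow(Mul(237, Pow(Add(-9, Pow(4, 2), Mul(8, 4)), -1)), -1) = Pow(Mul(237, Pow(Add(-9, 16, 32), -1)), -1) = Pow(Mul(237, Pow(39, -1)), -1) = Pow(Mul(237, Rational(1, 39)), -1) = Pow(Rational(79, 13), -1) = Rational(13, 79)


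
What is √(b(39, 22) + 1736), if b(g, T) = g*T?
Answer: √2594 ≈ 50.931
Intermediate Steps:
b(g, T) = T*g
√(b(39, 22) + 1736) = √(22*39 + 1736) = √(858 + 1736) = √2594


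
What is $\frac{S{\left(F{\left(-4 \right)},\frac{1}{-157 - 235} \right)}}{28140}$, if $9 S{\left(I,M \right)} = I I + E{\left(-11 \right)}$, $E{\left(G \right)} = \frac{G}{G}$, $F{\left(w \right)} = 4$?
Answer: $\frac{17}{253260} \approx 6.7125 \cdot 10^{-5}$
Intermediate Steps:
$E{\left(G \right)} = 1$
$S{\left(I,M \right)} = \frac{1}{9} + \frac{I^{2}}{9}$ ($S{\left(I,M \right)} = \frac{I I + 1}{9} = \frac{I^{2} + 1}{9} = \frac{1 + I^{2}}{9} = \frac{1}{9} + \frac{I^{2}}{9}$)
$\frac{S{\left(F{\left(-4 \right)},\frac{1}{-157 - 235} \right)}}{28140} = \frac{\frac{1}{9} + \frac{4^{2}}{9}}{28140} = \left(\frac{1}{9} + \frac{1}{9} \cdot 16\right) \frac{1}{28140} = \left(\frac{1}{9} + \frac{16}{9}\right) \frac{1}{28140} = \frac{17}{9} \cdot \frac{1}{28140} = \frac{17}{253260}$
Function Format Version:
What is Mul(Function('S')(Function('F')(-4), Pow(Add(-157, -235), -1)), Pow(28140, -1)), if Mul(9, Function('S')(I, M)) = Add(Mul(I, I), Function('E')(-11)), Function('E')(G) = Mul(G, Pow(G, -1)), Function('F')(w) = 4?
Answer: Rational(17, 253260) ≈ 6.7125e-5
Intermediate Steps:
Function('E')(G) = 1
Function('S')(I, M) = Add(Rational(1, 9), Mul(Rational(1, 9), Pow(I, 2))) (Function('S')(I, M) = Mul(Rational(1, 9), Add(Mul(I, I), 1)) = Mul(Rational(1, 9), Add(Pow(I, 2), 1)) = Mul(Rational(1, 9), Add(1, Pow(I, 2))) = Add(Rational(1, 9), Mul(Rational(1, 9), Pow(I, 2))))
Mul(Function('S')(Function('F')(-4), Pow(Add(-157, -235), -1)), Pow(28140, -1)) = Mul(Add(Rational(1, 9), Mul(Rational(1, 9), Pow(4, 2))), Pow(28140, -1)) = Mul(Add(Rational(1, 9), Mul(Rational(1, 9), 16)), Rational(1, 28140)) = Mul(Add(Rational(1, 9), Rational(16, 9)), Rational(1, 28140)) = Mul(Rational(17, 9), Rational(1, 28140)) = Rational(17, 253260)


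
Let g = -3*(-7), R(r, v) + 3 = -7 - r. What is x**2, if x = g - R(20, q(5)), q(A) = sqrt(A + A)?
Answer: 2601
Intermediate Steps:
q(A) = sqrt(2)*sqrt(A) (q(A) = sqrt(2*A) = sqrt(2)*sqrt(A))
R(r, v) = -10 - r (R(r, v) = -3 + (-7 - r) = -10 - r)
g = 21
x = 51 (x = 21 - (-10 - 1*20) = 21 - (-10 - 20) = 21 - 1*(-30) = 21 + 30 = 51)
x**2 = 51**2 = 2601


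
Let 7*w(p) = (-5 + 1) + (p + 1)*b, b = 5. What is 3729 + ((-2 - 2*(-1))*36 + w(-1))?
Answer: 26099/7 ≈ 3728.4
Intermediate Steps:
w(p) = ⅐ + 5*p/7 (w(p) = ((-5 + 1) + (p + 1)*5)/7 = (-4 + (1 + p)*5)/7 = (-4 + (5 + 5*p))/7 = (1 + 5*p)/7 = ⅐ + 5*p/7)
3729 + ((-2 - 2*(-1))*36 + w(-1)) = 3729 + ((-2 - 2*(-1))*36 + (⅐ + (5/7)*(-1))) = 3729 + ((-2 + 2)*36 + (⅐ - 5/7)) = 3729 + (0*36 - 4/7) = 3729 + (0 - 4/7) = 3729 - 4/7 = 26099/7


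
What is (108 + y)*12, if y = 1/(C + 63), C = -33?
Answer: 6482/5 ≈ 1296.4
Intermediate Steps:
y = 1/30 (y = 1/(-33 + 63) = 1/30 ≈ 0.033333)
(108 + y)*12 = (108 + 1/30)*12 = (3241/30)*12 = 6482/5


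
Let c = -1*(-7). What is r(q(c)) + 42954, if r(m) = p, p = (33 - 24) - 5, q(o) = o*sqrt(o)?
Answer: 42958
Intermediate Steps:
c = 7
q(o) = o**(3/2)
p = 4 (p = 9 - 5 = 4)
r(m) = 4
r(q(c)) + 42954 = 4 + 42954 = 42958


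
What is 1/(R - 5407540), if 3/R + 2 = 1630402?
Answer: -1630400/8816453215997 ≈ -1.8493e-7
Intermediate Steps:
R = 3/1630400 (R = 3/(-2 + 1630402) = 3/1630400 ≈ 1.8400e-6)
1/(R - 5407540) = 1/(3/1630400 - 5407540) = 1/(-8816453215997/1630400) = -1630400/8816453215997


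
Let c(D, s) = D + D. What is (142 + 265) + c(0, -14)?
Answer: 407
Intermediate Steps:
c(D, s) = 2*D
(142 + 265) + c(0, -14) = (142 + 265) + 2*0 = 407 + 0 = 407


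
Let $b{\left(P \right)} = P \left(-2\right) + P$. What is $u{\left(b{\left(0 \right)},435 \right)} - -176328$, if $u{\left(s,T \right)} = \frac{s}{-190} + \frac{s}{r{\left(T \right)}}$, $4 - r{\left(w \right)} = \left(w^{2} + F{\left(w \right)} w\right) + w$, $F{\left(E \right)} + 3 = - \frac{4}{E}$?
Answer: $176328$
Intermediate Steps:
$F{\left(E \right)} = -3 - \frac{4}{E}$
$r{\left(w \right)} = 4 - w - w^{2} - w \left(-3 - \frac{4}{w}\right)$ ($r{\left(w \right)} = 4 - \left(\left(w^{2} + \left(-3 - \frac{4}{w}\right) w\right) + w\right) = 4 - \left(\left(w^{2} + w \left(-3 - \frac{4}{w}\right)\right) + w\right) = 4 - \left(w + w^{2} + w \left(-3 - \frac{4}{w}\right)\right) = 4 - w - w^{2} - w \left(-3 - \frac{4}{w}\right)$)
$b{\left(P \right)} = - P$ ($b{\left(P \right)} = - 2 P + P = - P$)
$u{\left(s,T \right)} = - \frac{s}{190} + \frac{s}{8 - T^{2} + 2 T}$ ($u{\left(s,T \right)} = \frac{s}{-190} + \frac{s}{8 - T^{2} + 2 T} = s \left(- \frac{1}{190}\right) + \frac{s}{8 - T^{2} + 2 T} = - \frac{s}{190} + \frac{s}{8 - T^{2} + 2 T}$)
$u{\left(b{\left(0 \right)},435 \right)} - -176328 = \frac{\left(-1\right) 0 \left(-182 - 435^{2} + 2 \cdot 435\right)}{190 \left(-8 + 435^{2} - 870\right)} - -176328 = \frac{1}{190} \cdot 0 \frac{1}{-8 + 189225 - 870} \left(-182 - 189225 + 870\right) + 176328 = \frac{1}{190} \cdot 0 \cdot \frac{1}{188347} \left(-182 - 189225 + 870\right) + 176328 = \frac{1}{190} \cdot 0 \cdot \frac{1}{188347} \left(-188537\right) + 176328 = 0 + 176328 = 176328$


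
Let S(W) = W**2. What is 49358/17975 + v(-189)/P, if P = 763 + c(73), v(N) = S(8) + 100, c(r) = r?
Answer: 11052797/3756775 ≈ 2.9421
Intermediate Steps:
v(N) = 164 (v(N) = 8**2 + 100 = 64 + 100 = 164)
P = 836 (P = 763 + 73 = 836)
49358/17975 + v(-189)/P = 49358/17975 + 164/836 = 49358*(1/17975) + 164*(1/836) = 49358/17975 + 41/209 = 11052797/3756775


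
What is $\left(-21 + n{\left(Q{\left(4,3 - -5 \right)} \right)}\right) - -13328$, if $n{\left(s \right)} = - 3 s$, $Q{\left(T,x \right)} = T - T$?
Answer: $13307$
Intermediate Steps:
$Q{\left(T,x \right)} = 0$
$\left(-21 + n{\left(Q{\left(4,3 - -5 \right)} \right)}\right) - -13328 = \left(-21 - 0\right) - -13328 = \left(-21 + 0\right) + 13328 = -21 + 13328 = 13307$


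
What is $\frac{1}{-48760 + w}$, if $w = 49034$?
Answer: $\frac{1}{274} \approx 0.0036496$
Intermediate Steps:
$\frac{1}{-48760 + w} = \frac{1}{-48760 + 49034} = \frac{1}{274}$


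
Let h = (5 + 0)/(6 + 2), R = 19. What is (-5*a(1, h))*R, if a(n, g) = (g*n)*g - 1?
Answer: 3705/64 ≈ 57.891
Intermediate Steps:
h = 5/8 ≈ 0.62500
a(n, g) = -1 + n*g² (a(n, g) = n*g² - 1 = -1 + n*g²)
(-5*a(1, h))*R = -5*(-1 + 1*(5/8)²)*19 = -5*(-1 + 1*(25/64))*19 = -5*(-1 + 25/64)*19 = -5*(-39/64)*19 = (195/64)*19 = 3705/64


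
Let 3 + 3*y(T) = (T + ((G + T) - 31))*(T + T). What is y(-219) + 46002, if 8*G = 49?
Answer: 454323/4 ≈ 1.1358e+5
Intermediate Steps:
G = 49/8 (G = (⅛)*49 = 49/8 ≈ 6.1250)
y(T) = -1 + 2*T*(-199/8 + 2*T)/3 (y(T) = -1 + ((T + ((49/8 + T) - 31))*(T + T))/3 = -1 + ((T + (-199/8 + T))*(2*T))/3 = -1 + ((-199/8 + 2*T)*(2*T))/3 = -1 + (2*T*(-199/8 + 2*T))/3 = -1 + 2*T*(-199/8 + 2*T)/3)
y(-219) + 46002 = (-1 - 199/12*(-219) + (4/3)*(-219)²) + 46002 = (-1 + 14527/4 + (4/3)*47961) + 46002 = (-1 + 14527/4 + 63948) + 46002 = 270315/4 + 46002 = 454323/4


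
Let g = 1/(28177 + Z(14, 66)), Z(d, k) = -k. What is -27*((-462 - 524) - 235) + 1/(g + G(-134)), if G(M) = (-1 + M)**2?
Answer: 16889751577903/512322976 ≈ 32967.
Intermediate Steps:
g = 1/28111 (g = 1/(28177 - 1*66) = 1/(28177 - 66) = 1/28111 ≈ 3.5573e-5)
-27*((-462 - 524) - 235) + 1/(g + G(-134)) = -27*((-462 - 524) - 235) + 1/(1/28111 + (-1 - 134)**2) = -27*(-986 - 235) + 1/(1/28111 + (-135)**2) = -27*(-1221) + 1/(1/28111 + 18225) = 32967 + 1/(512322976/28111) = 32967 + 28111/512322976 = 16889751577903/512322976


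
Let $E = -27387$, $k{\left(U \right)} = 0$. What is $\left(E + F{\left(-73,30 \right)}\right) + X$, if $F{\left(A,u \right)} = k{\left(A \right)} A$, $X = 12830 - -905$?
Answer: $-13652$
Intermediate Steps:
$X = 13735$ ($X = 12830 + 905 = 13735$)
$F{\left(A,u \right)} = 0$ ($F{\left(A,u \right)} = 0 A = 0$)
$\left(E + F{\left(-73,30 \right)}\right) + X = \left(-27387 + 0\right) + 13735 = -27387 + 13735 = -13652$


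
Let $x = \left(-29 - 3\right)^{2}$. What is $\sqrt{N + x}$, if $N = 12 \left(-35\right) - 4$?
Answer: $10 \sqrt{6} \approx 24.495$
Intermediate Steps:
$N = -424$ ($N = -420 - 4 = -424$)
$x = 1024$ ($x = \left(-29 + \left(-3 + 0\right)\right)^{2} = \left(-29 - 3\right)^{2} = \left(-32\right)^{2} = 1024$)
$\sqrt{N + x} = \sqrt{-424 + 1024} = \sqrt{600} = 10 \sqrt{6}$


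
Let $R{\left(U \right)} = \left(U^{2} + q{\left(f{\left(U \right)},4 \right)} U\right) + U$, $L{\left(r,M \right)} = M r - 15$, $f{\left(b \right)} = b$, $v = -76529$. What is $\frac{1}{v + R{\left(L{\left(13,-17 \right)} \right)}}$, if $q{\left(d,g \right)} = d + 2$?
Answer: $\frac{1}{34155} \approx 2.9278 \cdot 10^{-5}$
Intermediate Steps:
$L{\left(r,M \right)} = -15 + M r$
$q{\left(d,g \right)} = 2 + d$
$R{\left(U \right)} = U + U^{2} + U \left(2 + U\right)$ ($R{\left(U \right)} = \left(U^{2} + \left(2 + U\right) U\right) + U = \left(U^{2} + U \left(2 + U\right)\right) + U = U + U^{2} + U \left(2 + U\right)$)
$\frac{1}{v + R{\left(L{\left(13,-17 \right)} \right)}} = \frac{1}{-76529 + \left(-15 - 221\right) \left(3 + 2 \left(-15 - 221\right)\right)} = \frac{1}{-76529 - 236 \left(3 + 2 \left(-236\right)\right)} = \frac{1}{-76529 - 236 \left(3 - 472\right)} = \frac{1}{-76529 - -110684} = \frac{1}{-76529 + 110684} = \frac{1}{34155}$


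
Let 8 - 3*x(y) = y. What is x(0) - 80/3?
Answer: -24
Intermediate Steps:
x(y) = 8/3 - y/3
x(0) - 80/3 = (8/3 - 1/3*0) - 80/3 = (8/3 + 0) - 80/3 = 8/3 - 10*8/3 = 8/3 - 80/3 = -24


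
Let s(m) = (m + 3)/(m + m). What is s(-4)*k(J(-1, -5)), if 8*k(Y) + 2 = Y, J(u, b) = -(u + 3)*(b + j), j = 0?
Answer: 1/8 ≈ 0.12500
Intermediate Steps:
J(u, b) = -b*(3 + u) (J(u, b) = -(u + 3)*(b + 0) = -(3 + u)*b = -b*(3 + u))
k(Y) = -1/4 + Y/8
s(m) = (3 + m)/(2*m) (s(m) = (3 + m)/((2*m)) = (3 + m)*(1/(2*m)) = (3 + m)/(2*m))
s(-4)*k(J(-1, -5)) = ((1/2)*(3 - 4)/(-4))*(-1/4 + (-5*(-3 - 1*(-1)))/8) = ((1/2)*(-1/4)*(-1))*(-1/4 + (-5*(-3 + 1))/8) = (-1/4 + (-5*(-2))/8)/8 = (-1/4 + (1/8)*10)/8 = (-1/4 + 5/4)/8 = (1/8)*1 = 1/8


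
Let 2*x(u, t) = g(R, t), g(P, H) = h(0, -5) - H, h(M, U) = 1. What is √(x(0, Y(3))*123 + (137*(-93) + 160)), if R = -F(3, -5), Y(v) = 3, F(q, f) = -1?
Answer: 4*I*√794 ≈ 112.71*I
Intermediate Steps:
R = 1 (R = -1*(-1) = 1)
g(P, H) = 1 - H
x(u, t) = ½ - t/2 (x(u, t) = (1 - t)/2 = ½ - t/2)
√(x(0, Y(3))*123 + (137*(-93) + 160)) = √((½ - ½*3)*123 + (137*(-93) + 160)) = √((½ - 3/2)*123 + (-12741 + 160)) = √(-1*123 - 12581) = √(-123 - 12581) = √(-12704) = 4*I*√794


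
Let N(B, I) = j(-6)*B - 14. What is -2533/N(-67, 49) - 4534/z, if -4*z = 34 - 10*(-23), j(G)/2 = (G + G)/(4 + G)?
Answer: 1937995/26994 ≈ 71.794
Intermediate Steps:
j(G) = 4*G/(4 + G) (j(G) = 2*((G + G)/(4 + G)) = 2*((2*G)/(4 + G)) = 2*(2*G/(4 + G)) = 4*G/(4 + G))
N(B, I) = -14 + 12*B (N(B, I) = (4*(-6)/(4 - 6))*B - 14 = (4*(-6)/(-2))*B - 14 = (4*(-6)*(-½))*B - 14 = 12*B - 14 = -14 + 12*B)
z = -66 (z = -(34 - 10*(-23))/4 = -(34 + 230)/4 = -¼*264 = -66)
-2533/N(-67, 49) - 4534/z = -2533/(-14 + 12*(-67)) - 4534/(-66) = -2533/(-14 - 804) - 4534*(-1/66) = -2533/(-818) + 2267/33 = -2533*(-1/818) + 2267/33 = 2533/818 + 2267/33 = 1937995/26994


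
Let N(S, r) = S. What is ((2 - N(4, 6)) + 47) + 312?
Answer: 357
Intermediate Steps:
((2 - N(4, 6)) + 47) + 312 = ((2 - 1*4) + 47) + 312 = ((2 - 4) + 47) + 312 = (-2 + 47) + 312 = 45 + 312 = 357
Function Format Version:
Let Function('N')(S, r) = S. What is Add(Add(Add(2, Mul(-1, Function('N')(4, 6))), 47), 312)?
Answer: 357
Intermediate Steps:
Add(Add(Add(2, Mul(-1, Function('N')(4, 6))), 47), 312) = Add(Add(Add(2, Mul(-1, 4)), 47), 312) = Add(Add(Add(2, -4), 47), 312) = Add(Add(-2, 47), 312) = Add(45, 312) = 357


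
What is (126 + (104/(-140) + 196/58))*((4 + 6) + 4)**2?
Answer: 3655848/145 ≈ 25213.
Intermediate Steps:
(126 + (104/(-140) + 196/58))*((4 + 6) + 4)**2 = (126 + (104*(-1/140) + 196*(1/58)))*(10 + 4)**2 = (126 + (-26/35 + 98/29))*14**2 = (126 + 2676/1015)*196 = (130566/1015)*196 = 3655848/145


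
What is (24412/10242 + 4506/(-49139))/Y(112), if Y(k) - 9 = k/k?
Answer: 288357704/1258204095 ≈ 0.22918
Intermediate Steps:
Y(k) = 10 (Y(k) = 9 + k/k = 9 + 1 = 10)
(24412/10242 + 4506/(-49139))/Y(112) = (24412/10242 + 4506/(-49139))/10 = (24412*(1/10242) + 4506*(-1/49139))*(⅒) = (12206/5121 - 4506/49139)*(⅒) = (576715408/251640819)*(⅒) = 288357704/1258204095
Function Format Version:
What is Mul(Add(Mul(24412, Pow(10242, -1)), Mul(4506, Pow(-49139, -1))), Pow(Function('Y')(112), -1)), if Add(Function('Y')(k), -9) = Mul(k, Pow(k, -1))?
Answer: Rational(288357704, 1258204095) ≈ 0.22918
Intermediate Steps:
Function('Y')(k) = 10 (Function('Y')(k) = Add(9, Mul(k, Pow(k, -1))) = Add(9, 1) = 10)
Mul(Add(Mul(24412, Pow(10242, -1)), Mul(4506, Pow(-49139, -1))), Pow(Function('Y')(112), -1)) = Mul(Add(Mul(24412, Pow(10242, -1)), Mul(4506, Pow(-49139, -1))), Pow(10, -1)) = Mul(Add(Mul(24412, Rational(1, 10242)), Mul(4506, Rational(-1, 49139))), Rational(1, 10)) = Mul(Add(Rational(12206, 5121), Rational(-4506, 49139)), Rational(1, 10)) = Mul(Rational(576715408, 251640819), Rational(1, 10)) = Rational(288357704, 1258204095)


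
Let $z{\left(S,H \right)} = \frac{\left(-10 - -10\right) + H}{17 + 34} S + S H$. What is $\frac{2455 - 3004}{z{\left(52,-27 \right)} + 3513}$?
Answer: $- \frac{3111}{11795} \approx -0.26376$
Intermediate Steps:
$z{\left(S,H \right)} = \frac{52 H S}{51}$ ($z{\left(S,H \right)} = \frac{\left(-10 + 10\right) + H}{51} S + H S = \left(0 + H\right) \frac{1}{51} S + H S = H \frac{1}{51} S + H S = \frac{H}{51} S + H S = \frac{H S}{51} + H S = \frac{52 H S}{51}$)
$\frac{2455 - 3004}{z{\left(52,-27 \right)} + 3513} = \frac{2455 - 3004}{\frac{52}{51} \left(-27\right) 52 + 3513} = - \frac{549}{- \frac{24336}{17} + 3513} = - \frac{549}{\frac{35385}{17}} = \left(-549\right) \frac{17}{35385} = - \frac{3111}{11795}$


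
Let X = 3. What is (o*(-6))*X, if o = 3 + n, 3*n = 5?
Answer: -84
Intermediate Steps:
n = 5/3 (n = (⅓)*5 = 5/3 ≈ 1.6667)
o = 14/3 (o = 3 + 5/3 = 14/3 ≈ 4.6667)
(o*(-6))*X = ((14/3)*(-6))*3 = -28*3 = -84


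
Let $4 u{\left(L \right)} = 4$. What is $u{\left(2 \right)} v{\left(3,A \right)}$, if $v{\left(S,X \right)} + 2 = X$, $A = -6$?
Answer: $-8$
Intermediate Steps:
$u{\left(L \right)} = 1$ ($u{\left(L \right)} = \frac{1}{4} \cdot 4 = 1$)
$v{\left(S,X \right)} = -2 + X$
$u{\left(2 \right)} v{\left(3,A \right)} = 1 \left(-2 - 6\right) = 1 \left(-8\right) = -8$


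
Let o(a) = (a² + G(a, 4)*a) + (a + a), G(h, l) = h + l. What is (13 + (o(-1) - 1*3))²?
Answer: 36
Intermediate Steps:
o(a) = a² + 2*a + a*(4 + a) (o(a) = (a² + (a + 4)*a) + (a + a) = (a² + (4 + a)*a) + 2*a = (a² + a*(4 + a)) + 2*a = a² + 2*a + a*(4 + a))
(13 + (o(-1) - 1*3))² = (13 + (2*(-1)*(3 - 1) - 1*3))² = (13 + (2*(-1)*2 - 3))² = (13 + (-4 - 3))² = (13 - 7)² = 6² = 36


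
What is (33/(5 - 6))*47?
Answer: -1551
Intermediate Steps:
(33/(5 - 6))*47 = (33/(-1))*47 = -1*33*47 = -33*47 = -1551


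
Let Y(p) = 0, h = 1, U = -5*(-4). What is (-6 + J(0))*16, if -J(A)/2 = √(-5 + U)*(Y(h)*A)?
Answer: -96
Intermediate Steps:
U = 20
J(A) = 0 (J(A) = -2*√(-5 + 20)*0*A = -2*√15*0 = -2*0 = 0)
(-6 + J(0))*16 = (-6 + 0)*16 = -6*16 = -96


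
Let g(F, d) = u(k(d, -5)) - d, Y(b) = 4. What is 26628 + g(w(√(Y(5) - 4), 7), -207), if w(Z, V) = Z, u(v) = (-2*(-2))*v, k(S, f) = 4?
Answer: 26851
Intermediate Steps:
u(v) = 4*v
g(F, d) = 16 - d (g(F, d) = 4*4 - d = 16 - d)
26628 + g(w(√(Y(5) - 4), 7), -207) = 26628 + (16 - 1*(-207)) = 26628 + (16 + 207) = 26628 + 223 = 26851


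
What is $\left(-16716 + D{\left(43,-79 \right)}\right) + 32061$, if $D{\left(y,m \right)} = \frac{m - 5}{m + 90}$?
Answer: $\frac{168711}{11} \approx 15337.0$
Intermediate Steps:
$D{\left(y,m \right)} = \frac{-5 + m}{90 + m}$
$\left(-16716 + D{\left(43,-79 \right)}\right) + 32061 = \left(-16716 + \frac{-5 - 79}{90 - 79}\right) + 32061 = \left(-16716 + \frac{1}{11} \left(-84\right)\right) + 32061 = \left(-16716 - \frac{84}{11}\right) + 32061 = - \frac{183960}{11} + 32061 = \frac{168711}{11}$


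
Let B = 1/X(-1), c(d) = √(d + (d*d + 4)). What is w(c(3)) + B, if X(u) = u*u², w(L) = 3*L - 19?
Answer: -8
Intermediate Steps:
c(d) = √(4 + d + d²) (c(d) = √(d + (d² + 4)) = √(d + (4 + d²)) = √(4 + d + d²))
w(L) = -19 + 3*L
X(u) = u³
B = -1 (B = 1/((-1)³) = 1/(-1) = -1)
w(c(3)) + B = (-19 + 3*√(4 + 3 + 3²)) - 1 = (-19 + 3*√(4 + 3 + 9)) - 1 = (-19 + 3*√16) - 1 = (-19 + 3*4) - 1 = (-19 + 12) - 1 = -7 - 1 = -8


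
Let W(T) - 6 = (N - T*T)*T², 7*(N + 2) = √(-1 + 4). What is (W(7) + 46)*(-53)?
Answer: 129691 - 371*√3 ≈ 1.2905e+5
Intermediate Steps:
N = -2 + √3/7 (N = -2 + √(-1 + 4)/7 = -2 + √3/7 ≈ -1.7526)
W(T) = 6 + T²*(-2 - T² + √3/7) (W(T) = 6 + ((-2 + √3/7) - T*T)*T² = 6 + ((-2 + √3/7) - T²)*T² = 6 + (-2 - T² + √3/7)*T² = 6 + T²*(-2 - T² + √3/7))
(W(7) + 46)*(-53) = ((6 - 1*7⁴ + (⅐)*7²*(-14 + √3)) + 46)*(-53) = ((6 - 1*2401 + (⅐)*49*(-14 + √3)) + 46)*(-53) = ((6 - 2401 + (-98 + 7*√3)) + 46)*(-53) = ((-2493 + 7*√3) + 46)*(-53) = (-2447 + 7*√3)*(-53) = 129691 - 371*√3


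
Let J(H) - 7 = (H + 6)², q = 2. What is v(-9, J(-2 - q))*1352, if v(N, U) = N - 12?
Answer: -28392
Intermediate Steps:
J(H) = 7 + (6 + H)² (J(H) = 7 + (H + 6)² = 7 + (6 + H)²)
v(N, U) = -12 + N
v(-9, J(-2 - q))*1352 = (-12 - 9)*1352 = -21*1352 = -28392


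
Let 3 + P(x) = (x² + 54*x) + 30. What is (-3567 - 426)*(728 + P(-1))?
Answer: -2803086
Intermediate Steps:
P(x) = 27 + x² + 54*x (P(x) = -3 + ((x² + 54*x) + 30) = -3 + (30 + x² + 54*x) = 27 + x² + 54*x)
(-3567 - 426)*(728 + P(-1)) = (-3567 - 426)*(728 + (27 + (-1)² + 54*(-1))) = -3993*(728 + (27 + 1 - 54)) = -3993*(728 - 26) = -3993*702 = -2803086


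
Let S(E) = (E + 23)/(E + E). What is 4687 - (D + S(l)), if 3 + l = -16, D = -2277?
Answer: 132318/19 ≈ 6964.1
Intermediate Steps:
l = -19 (l = -3 - 16 = -19)
S(E) = (23 + E)/(2*E) (S(E) = (23 + E)/((2*E)) = (23 + E)*(1/(2*E)) = (23 + E)/(2*E))
4687 - (D + S(l)) = 4687 - (-2277 + (½)*(23 - 19)/(-19)) = 4687 - (-2277 + (½)*(-1/19)*4) = 4687 - (-2277 - 2/19) = 4687 - 1*(-43265/19) = 4687 + 43265/19 = 132318/19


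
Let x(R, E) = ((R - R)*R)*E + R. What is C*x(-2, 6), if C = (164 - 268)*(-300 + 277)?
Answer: -4784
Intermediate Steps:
x(R, E) = R (x(R, E) = (0*R)*E + R = 0*E + R = 0 + R = R)
C = 2392 (C = -104*(-23) = 2392)
C*x(-2, 6) = 2392*(-2) = -4784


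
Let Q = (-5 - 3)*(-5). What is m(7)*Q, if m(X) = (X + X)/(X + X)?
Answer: 40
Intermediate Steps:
m(X) = 1 (m(X) = (2*X)/((2*X)) = (2*X)*(1/(2*X)) = 1)
Q = 40 (Q = -8*(-5) = 40)
m(7)*Q = 1*40 = 40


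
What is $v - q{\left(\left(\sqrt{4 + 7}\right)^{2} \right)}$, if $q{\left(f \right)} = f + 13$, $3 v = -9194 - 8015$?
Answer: $- \frac{17281}{3} \approx -5760.3$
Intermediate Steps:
$v = - \frac{17209}{3}$ ($v = \frac{-9194 - 8015}{3} = \frac{1}{3} \left(-17209\right) = - \frac{17209}{3} \approx -5736.3$)
$q{\left(f \right)} = 13 + f$
$v - q{\left(\left(\sqrt{4 + 7}\right)^{2} \right)} = - \frac{17209}{3} - \left(13 + \left(\sqrt{4 + 7}\right)^{2}\right) = - \frac{17209}{3} - \left(13 + \left(\sqrt{11}\right)^{2}\right) = - \frac{17209}{3} - \left(13 + 11\right) = - \frac{17209}{3} - 24 = - \frac{17281}{3}$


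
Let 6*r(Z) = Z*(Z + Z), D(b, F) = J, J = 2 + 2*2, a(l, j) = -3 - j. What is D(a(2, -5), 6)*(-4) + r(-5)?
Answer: -47/3 ≈ -15.667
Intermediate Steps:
J = 6 (J = 2 + 4 = 6)
D(b, F) = 6
r(Z) = Z²/3 (r(Z) = (Z*(Z + Z))/6 = (Z*(2*Z))/6 = (2*Z²)/6 = Z²/3)
D(a(2, -5), 6)*(-4) + r(-5) = 6*(-4) + (⅓)*(-5)² = -24 + (⅓)*25 = -24 + 25/3 = -47/3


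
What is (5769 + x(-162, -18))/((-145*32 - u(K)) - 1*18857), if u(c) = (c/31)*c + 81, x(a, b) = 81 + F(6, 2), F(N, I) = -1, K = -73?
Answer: -181319/736247 ≈ -0.24627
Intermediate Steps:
x(a, b) = 80 (x(a, b) = 81 - 1 = 80)
u(c) = 81 + c²/31 (u(c) = (c*(1/31))*c + 81 = (c/31)*c + 81 = c²/31 + 81 = 81 + c²/31)
(5769 + x(-162, -18))/((-145*32 - u(K)) - 1*18857) = (5769 + 80)/((-145*32 - (81 + (1/31)*(-73)²)) - 1*18857) = 5849/((-4640 - (81 + (1/31)*5329)) - 18857) = 5849/((-4640 - (81 + 5329/31)) - 18857) = 5849/((-4640 - 1*7840/31) - 18857) = 5849/((-4640 - 7840/31) - 18857) = 5849/(-151680/31 - 18857) = 5849/(-736247/31) = 5849*(-31/736247) = -181319/736247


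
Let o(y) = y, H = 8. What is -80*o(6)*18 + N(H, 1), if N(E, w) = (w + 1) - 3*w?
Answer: -8641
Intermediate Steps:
N(E, w) = 1 - 2*w (N(E, w) = (1 + w) - 3*w = 1 - 2*w)
-80*o(6)*18 + N(H, 1) = -480*18 + (1 - 2*1) = -80*108 + (1 - 2) = -8640 - 1 = -8641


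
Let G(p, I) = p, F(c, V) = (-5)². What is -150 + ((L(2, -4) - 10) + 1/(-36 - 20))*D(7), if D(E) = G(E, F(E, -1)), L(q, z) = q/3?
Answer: -5171/24 ≈ -215.46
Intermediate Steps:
L(q, z) = q/3 (L(q, z) = q*(⅓) = q/3)
F(c, V) = 25
D(E) = E
-150 + ((L(2, -4) - 10) + 1/(-36 - 20))*D(7) = -150 + (((⅓)*2 - 10) + 1/(-36 - 20))*7 = -150 + ((⅔ - 10) + 1/(-56))*7 = -150 + (-28/3 - 1/56)*7 = -150 - 1571/168*7 = -150 - 1571/24 = -5171/24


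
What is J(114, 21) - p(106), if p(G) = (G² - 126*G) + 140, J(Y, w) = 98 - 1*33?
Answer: 2045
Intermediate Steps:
J(Y, w) = 65 (J(Y, w) = 98 - 33 = 65)
p(G) = 140 + G² - 126*G
J(114, 21) - p(106) = 65 - (140 + 106² - 126*106) = 65 - (140 + 11236 - 13356) = 65 - 1*(-1980) = 65 + 1980 = 2045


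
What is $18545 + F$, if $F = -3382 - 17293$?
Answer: $-2130$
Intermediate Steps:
$F = -20675$
$18545 + F = 18545 - 20675 = -2130$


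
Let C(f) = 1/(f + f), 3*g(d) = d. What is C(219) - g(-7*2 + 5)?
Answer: 1315/438 ≈ 3.0023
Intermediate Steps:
g(d) = d/3
C(f) = 1/(2*f)
C(219) - g(-7*2 + 5) = (1/2)/219 - (-7*2 + 5)/3 = (1/2)*(1/219) - (-14 + 5)/3 = 1/438 - (-9)/3 = 1/438 - 1*(-3) = 1/438 + 3 = 1315/438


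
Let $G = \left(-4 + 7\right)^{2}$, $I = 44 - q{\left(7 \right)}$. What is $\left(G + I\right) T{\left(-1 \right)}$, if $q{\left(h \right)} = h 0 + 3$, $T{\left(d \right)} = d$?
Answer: $-50$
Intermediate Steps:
$q{\left(h \right)} = 3$ ($q{\left(h \right)} = 0 + 3 = 3$)
$I = 41$ ($I = 44 - 3 = 41$)
$G = 9$ ($G = 3^{2} = 9$)
$\left(G + I\right) T{\left(-1 \right)} = \left(9 + 41\right) \left(-1\right) = 50 \left(-1\right) = -50$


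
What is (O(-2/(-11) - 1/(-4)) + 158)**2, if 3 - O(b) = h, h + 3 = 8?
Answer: 24336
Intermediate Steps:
h = 5 (h = -3 + 8 = 5)
O(b) = -2 (O(b) = 3 - 1*5 = 3 - 5 = -2)
(O(-2/(-11) - 1/(-4)) + 158)**2 = (-2 + 158)**2 = 156**2 = 24336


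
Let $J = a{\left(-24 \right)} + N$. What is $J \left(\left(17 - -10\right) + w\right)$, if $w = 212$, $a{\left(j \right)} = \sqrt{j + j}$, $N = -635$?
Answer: $-151765 + 956 i \sqrt{3} \approx -1.5177 \cdot 10^{5} + 1655.8 i$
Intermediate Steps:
$a{\left(j \right)} = \sqrt{2} \sqrt{j}$ ($a{\left(j \right)} = \sqrt{2 j} = \sqrt{2} \sqrt{j}$)
$J = -635 + 4 i \sqrt{3}$ ($J = \sqrt{2} \sqrt{-24} - 635 = \sqrt{2} \cdot 2 i \sqrt{6} - 635 = 4 i \sqrt{3} - 635 = -635 + 4 i \sqrt{3} \approx -635.0 + 6.9282 i$)
$J \left(\left(17 - -10\right) + w\right) = \left(-635 + 4 i \sqrt{3}\right) \left(\left(17 - -10\right) + 212\right) = \left(-635 + 4 i \sqrt{3}\right) \left(\left(17 + 10\right) + 212\right) = \left(-635 + 4 i \sqrt{3}\right) \left(27 + 212\right) = \left(-635 + 4 i \sqrt{3}\right) 239 = -151765 + 956 i \sqrt{3}$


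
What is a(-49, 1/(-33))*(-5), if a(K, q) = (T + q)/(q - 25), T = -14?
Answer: -2315/826 ≈ -2.8027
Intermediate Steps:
a(K, q) = (-14 + q)/(-25 + q) (a(K, q) = (-14 + q)/(q - 25) = (-14 + q)/(-25 + q))
a(-49, 1/(-33))*(-5) = ((-14 + 1/(-33))/(-25 + 1/(-33)))*(-5) = ((-14 - 1/33)/(-25 - 1/33))*(-5) = (-463/33/(-826/33))*(-5) = -33/826*(-463/33)*(-5) = (463/826)*(-5) = -2315/826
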